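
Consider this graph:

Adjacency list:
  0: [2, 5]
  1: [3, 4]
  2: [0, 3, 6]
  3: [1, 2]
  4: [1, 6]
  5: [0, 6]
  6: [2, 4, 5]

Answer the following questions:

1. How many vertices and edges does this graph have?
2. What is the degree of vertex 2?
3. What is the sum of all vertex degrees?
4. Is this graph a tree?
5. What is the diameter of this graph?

Count: 7 vertices, 8 edges.
Vertex 2 has neighbors [0, 3, 6], degree = 3.
Handshaking lemma: 2 * 8 = 16.
A tree on 7 vertices has 6 edges. This graph has 8 edges (2 extra). Not a tree.
Diameter (longest shortest path) = 3.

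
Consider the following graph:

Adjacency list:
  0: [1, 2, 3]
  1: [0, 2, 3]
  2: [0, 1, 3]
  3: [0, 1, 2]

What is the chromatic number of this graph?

The graph has a maximum clique of size 4 (lower bound on chromatic number).
A valid 4-coloring: {0: 0, 1: 1, 2: 2, 3: 3}.
Chromatic number = 4.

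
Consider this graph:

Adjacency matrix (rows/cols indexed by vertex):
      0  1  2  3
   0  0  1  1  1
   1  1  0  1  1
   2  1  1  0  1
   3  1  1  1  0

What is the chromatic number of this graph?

The graph has a maximum clique of size 4 (lower bound on chromatic number).
A valid 4-coloring: {0: 0, 1: 1, 2: 2, 3: 3}.
Chromatic number = 4.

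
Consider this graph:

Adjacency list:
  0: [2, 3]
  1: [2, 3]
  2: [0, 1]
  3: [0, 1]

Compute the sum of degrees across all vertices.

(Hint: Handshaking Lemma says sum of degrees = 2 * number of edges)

Count edges: 4 edges.
By Handshaking Lemma: sum of degrees = 2 * 4 = 8.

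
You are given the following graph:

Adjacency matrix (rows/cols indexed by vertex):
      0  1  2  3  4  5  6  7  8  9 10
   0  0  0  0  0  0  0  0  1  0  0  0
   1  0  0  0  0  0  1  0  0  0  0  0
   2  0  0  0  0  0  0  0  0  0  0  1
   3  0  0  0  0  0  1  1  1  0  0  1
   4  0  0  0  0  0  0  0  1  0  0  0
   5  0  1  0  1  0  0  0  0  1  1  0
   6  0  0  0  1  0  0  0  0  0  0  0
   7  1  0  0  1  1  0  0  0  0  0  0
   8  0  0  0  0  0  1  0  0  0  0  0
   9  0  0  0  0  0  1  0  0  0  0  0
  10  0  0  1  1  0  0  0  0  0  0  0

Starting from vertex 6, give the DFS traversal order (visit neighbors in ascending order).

DFS from vertex 6 (neighbors processed in ascending order):
Visit order: 6, 3, 5, 1, 8, 9, 7, 0, 4, 10, 2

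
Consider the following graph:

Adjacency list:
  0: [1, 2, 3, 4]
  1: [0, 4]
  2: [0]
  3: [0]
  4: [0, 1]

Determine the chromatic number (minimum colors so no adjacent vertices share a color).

The graph has a maximum clique of size 3 (lower bound on chromatic number).
A valid 3-coloring: {0: 0, 1: 1, 2: 1, 3: 1, 4: 2}.
Chromatic number = 3.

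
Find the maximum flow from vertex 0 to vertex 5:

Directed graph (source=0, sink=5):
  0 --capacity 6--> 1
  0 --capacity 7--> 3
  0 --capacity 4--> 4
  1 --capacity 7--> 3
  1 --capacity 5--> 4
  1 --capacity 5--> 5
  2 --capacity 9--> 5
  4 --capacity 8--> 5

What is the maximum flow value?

Computing max flow:
  Flow on (0->1): 6/6
  Flow on (0->4): 4/4
  Flow on (1->4): 1/5
  Flow on (1->5): 5/5
  Flow on (4->5): 5/8
Maximum flow = 10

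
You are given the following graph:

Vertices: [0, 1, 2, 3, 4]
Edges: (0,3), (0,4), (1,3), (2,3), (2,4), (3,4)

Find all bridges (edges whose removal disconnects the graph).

A bridge is an edge whose removal increases the number of connected components.
Bridges found: (1,3)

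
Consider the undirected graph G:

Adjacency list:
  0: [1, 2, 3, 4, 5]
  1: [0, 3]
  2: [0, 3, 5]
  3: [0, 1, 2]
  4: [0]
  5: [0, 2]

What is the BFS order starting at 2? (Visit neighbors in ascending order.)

BFS from vertex 2 (neighbors processed in ascending order):
Visit order: 2, 0, 3, 5, 1, 4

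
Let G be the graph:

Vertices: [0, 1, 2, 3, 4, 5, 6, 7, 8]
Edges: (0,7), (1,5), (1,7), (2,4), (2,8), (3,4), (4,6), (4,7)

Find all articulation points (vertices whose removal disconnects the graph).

An articulation point is a vertex whose removal disconnects the graph.
Articulation points: [1, 2, 4, 7]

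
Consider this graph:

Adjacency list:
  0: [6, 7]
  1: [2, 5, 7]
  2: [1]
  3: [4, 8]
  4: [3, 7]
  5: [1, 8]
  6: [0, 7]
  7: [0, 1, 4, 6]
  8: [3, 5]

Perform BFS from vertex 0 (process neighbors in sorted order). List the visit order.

BFS from vertex 0 (neighbors processed in ascending order):
Visit order: 0, 6, 7, 1, 4, 2, 5, 3, 8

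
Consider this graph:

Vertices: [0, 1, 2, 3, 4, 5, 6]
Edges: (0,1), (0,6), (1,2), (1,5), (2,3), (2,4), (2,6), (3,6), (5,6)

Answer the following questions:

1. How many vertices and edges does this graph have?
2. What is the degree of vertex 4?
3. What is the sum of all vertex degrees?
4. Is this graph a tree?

Count: 7 vertices, 9 edges.
Vertex 4 has neighbors [2], degree = 1.
Handshaking lemma: 2 * 9 = 18.
A tree on 7 vertices has 6 edges. This graph has 9 edges (3 extra). Not a tree.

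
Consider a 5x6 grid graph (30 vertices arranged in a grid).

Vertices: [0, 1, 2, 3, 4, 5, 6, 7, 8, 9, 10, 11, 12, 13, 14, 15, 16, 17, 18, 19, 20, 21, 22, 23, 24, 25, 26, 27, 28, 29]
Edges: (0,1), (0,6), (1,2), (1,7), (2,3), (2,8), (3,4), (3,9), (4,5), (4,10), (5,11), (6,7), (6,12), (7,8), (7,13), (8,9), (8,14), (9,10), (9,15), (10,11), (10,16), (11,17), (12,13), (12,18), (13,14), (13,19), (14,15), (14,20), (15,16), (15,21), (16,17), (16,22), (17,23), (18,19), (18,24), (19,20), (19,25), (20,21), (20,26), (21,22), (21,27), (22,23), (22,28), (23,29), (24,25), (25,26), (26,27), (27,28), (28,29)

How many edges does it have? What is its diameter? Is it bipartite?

A 5x6 grid has 24 vertical edges and 25 horizontal edges.
Total edges = 24 + 25 = 49.
Diameter = (5-1) + (6-1) = 9 (corner to opposite corner).
Grid graphs are bipartite (checkerboard coloring).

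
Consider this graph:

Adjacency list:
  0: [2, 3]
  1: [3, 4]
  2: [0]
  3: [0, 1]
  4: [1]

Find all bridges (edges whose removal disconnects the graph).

A bridge is an edge whose removal increases the number of connected components.
Bridges found: (0,2), (0,3), (1,3), (1,4)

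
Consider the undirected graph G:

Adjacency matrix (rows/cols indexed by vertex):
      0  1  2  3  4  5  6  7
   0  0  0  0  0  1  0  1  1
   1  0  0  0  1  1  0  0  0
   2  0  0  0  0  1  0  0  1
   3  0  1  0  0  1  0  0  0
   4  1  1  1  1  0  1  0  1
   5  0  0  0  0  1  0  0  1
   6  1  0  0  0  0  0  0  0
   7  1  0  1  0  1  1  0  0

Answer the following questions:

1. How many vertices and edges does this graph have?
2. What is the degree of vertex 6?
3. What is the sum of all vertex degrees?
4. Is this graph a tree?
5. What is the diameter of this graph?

Count: 8 vertices, 11 edges.
Vertex 6 has neighbors [0], degree = 1.
Handshaking lemma: 2 * 11 = 22.
A tree on 8 vertices has 7 edges. This graph has 11 edges (4 extra). Not a tree.
Diameter (longest shortest path) = 3.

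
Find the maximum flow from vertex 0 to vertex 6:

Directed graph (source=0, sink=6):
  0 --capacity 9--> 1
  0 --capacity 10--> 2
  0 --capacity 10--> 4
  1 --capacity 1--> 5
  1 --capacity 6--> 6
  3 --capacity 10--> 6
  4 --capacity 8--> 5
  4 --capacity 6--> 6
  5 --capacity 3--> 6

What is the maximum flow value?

Computing max flow:
  Flow on (0->1): 7/9
  Flow on (0->4): 8/10
  Flow on (1->5): 1/1
  Flow on (1->6): 6/6
  Flow on (4->5): 2/8
  Flow on (4->6): 6/6
  Flow on (5->6): 3/3
Maximum flow = 15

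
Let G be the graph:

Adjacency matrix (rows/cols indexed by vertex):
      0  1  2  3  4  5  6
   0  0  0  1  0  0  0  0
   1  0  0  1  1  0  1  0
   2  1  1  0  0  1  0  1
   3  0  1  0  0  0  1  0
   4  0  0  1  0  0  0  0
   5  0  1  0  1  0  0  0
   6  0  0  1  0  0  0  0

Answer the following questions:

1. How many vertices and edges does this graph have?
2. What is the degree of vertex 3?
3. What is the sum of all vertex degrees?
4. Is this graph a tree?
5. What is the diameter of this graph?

Count: 7 vertices, 7 edges.
Vertex 3 has neighbors [1, 5], degree = 2.
Handshaking lemma: 2 * 7 = 14.
A tree on 7 vertices has 6 edges. This graph has 7 edges (1 extra). Not a tree.
Diameter (longest shortest path) = 3.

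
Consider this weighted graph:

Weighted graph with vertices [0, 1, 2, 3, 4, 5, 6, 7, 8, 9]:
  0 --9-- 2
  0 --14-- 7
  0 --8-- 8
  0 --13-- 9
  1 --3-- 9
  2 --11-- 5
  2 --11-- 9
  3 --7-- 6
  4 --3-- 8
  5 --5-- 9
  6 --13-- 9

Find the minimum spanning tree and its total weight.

Applying Kruskal's algorithm (sort edges by weight, add if no cycle):
  Add (1,9) w=3
  Add (4,8) w=3
  Add (5,9) w=5
  Add (3,6) w=7
  Add (0,8) w=8
  Add (0,2) w=9
  Add (2,9) w=11
  Skip (2,5) w=11 (creates cycle)
  Skip (0,9) w=13 (creates cycle)
  Add (6,9) w=13
  Add (0,7) w=14
MST weight = 73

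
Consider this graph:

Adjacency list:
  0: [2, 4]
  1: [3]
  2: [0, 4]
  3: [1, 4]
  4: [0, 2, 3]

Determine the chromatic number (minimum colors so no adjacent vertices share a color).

The graph has a maximum clique of size 3 (lower bound on chromatic number).
A valid 3-coloring: {0: 1, 1: 0, 2: 2, 3: 1, 4: 0}.
Chromatic number = 3.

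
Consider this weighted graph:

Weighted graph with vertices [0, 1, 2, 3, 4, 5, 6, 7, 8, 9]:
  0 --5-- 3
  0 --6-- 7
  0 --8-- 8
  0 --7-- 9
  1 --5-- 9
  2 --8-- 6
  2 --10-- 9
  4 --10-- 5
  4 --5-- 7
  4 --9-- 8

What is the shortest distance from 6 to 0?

Using Dijkstra's algorithm from vertex 6:
Shortest path: 6 -> 2 -> 9 -> 0
Total weight: 8 + 10 + 7 = 25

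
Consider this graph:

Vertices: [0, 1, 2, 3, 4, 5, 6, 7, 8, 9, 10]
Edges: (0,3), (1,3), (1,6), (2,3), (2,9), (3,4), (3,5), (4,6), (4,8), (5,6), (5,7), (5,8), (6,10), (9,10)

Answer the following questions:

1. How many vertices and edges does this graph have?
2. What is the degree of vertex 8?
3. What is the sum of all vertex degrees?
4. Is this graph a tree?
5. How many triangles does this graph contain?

Count: 11 vertices, 14 edges.
Vertex 8 has neighbors [4, 5], degree = 2.
Handshaking lemma: 2 * 14 = 28.
A tree on 11 vertices has 10 edges. This graph has 14 edges (4 extra). Not a tree.
Number of triangles = 0.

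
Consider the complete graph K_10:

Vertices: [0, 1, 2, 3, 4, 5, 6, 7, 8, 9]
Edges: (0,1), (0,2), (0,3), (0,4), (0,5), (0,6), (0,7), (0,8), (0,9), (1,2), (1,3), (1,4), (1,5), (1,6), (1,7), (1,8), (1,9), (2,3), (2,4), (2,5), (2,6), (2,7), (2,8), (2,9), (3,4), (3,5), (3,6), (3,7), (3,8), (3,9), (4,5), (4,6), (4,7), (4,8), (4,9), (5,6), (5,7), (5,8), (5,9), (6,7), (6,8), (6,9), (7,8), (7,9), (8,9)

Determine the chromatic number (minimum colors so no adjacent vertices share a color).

In K_10, every vertex is adjacent to every other vertex.
Each vertex needs a unique color.
Chromatic number = 10.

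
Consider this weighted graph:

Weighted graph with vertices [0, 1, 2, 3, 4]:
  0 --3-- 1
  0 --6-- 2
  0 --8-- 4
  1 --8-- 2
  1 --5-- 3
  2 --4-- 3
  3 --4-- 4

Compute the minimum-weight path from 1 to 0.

Using Dijkstra's algorithm from vertex 1:
Shortest path: 1 -> 0
Total weight: 3 = 3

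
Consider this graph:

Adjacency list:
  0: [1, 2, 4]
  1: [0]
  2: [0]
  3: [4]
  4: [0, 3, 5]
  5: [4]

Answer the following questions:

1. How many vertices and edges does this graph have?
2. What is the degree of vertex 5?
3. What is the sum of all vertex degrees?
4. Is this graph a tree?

Count: 6 vertices, 5 edges.
Vertex 5 has neighbors [4], degree = 1.
Handshaking lemma: 2 * 5 = 10.
A graph is a tree iff it is connected and has exactly n-1 edges. This graph is connected (all 6 vertices in one component) and has 6-1 = 5 edges. It is a tree.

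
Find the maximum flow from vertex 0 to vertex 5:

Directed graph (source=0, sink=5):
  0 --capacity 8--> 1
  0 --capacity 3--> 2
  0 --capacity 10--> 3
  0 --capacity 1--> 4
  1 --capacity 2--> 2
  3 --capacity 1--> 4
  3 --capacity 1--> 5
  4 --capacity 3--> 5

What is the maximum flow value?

Computing max flow:
  Flow on (0->3): 2/10
  Flow on (0->4): 1/1
  Flow on (3->4): 1/1
  Flow on (3->5): 1/1
  Flow on (4->5): 2/3
Maximum flow = 3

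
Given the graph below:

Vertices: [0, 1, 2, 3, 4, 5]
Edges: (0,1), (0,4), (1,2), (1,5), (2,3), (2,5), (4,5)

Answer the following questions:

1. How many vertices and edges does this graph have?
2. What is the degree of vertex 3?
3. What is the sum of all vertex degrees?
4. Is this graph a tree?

Count: 6 vertices, 7 edges.
Vertex 3 has neighbors [2], degree = 1.
Handshaking lemma: 2 * 7 = 14.
A tree on 6 vertices has 5 edges. This graph has 7 edges (2 extra). Not a tree.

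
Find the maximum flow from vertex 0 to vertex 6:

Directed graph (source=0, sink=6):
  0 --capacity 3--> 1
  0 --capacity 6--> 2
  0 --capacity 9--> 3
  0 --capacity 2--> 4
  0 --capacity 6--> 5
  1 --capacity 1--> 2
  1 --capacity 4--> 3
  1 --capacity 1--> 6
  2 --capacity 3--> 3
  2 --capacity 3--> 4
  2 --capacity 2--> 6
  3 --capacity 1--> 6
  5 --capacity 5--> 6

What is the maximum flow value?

Computing max flow:
  Flow on (0->1): 1/3
  Flow on (0->2): 3/6
  Flow on (0->5): 5/6
  Flow on (1->6): 1/1
  Flow on (2->3): 1/3
  Flow on (2->6): 2/2
  Flow on (3->6): 1/1
  Flow on (5->6): 5/5
Maximum flow = 9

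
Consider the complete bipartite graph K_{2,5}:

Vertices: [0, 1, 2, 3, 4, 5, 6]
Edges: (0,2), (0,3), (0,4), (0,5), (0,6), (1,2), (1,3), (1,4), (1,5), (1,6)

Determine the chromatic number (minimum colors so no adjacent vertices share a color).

K_{2,5} is bipartite: vertices split into two independent sets of size 2 and 5.
Color one set 0, the other 1. No adjacent vertices share a color.
Chromatic number = 2.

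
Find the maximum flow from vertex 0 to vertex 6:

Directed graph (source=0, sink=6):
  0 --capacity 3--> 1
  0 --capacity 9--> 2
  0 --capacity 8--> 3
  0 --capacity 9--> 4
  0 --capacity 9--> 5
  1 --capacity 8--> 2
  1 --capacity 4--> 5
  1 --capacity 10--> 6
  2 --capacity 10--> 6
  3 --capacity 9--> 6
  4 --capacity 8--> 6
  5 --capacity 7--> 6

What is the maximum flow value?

Computing max flow:
  Flow on (0->1): 3/3
  Flow on (0->2): 9/9
  Flow on (0->3): 8/8
  Flow on (0->4): 8/9
  Flow on (0->5): 7/9
  Flow on (1->6): 3/10
  Flow on (2->6): 9/10
  Flow on (3->6): 8/9
  Flow on (4->6): 8/8
  Flow on (5->6): 7/7
Maximum flow = 35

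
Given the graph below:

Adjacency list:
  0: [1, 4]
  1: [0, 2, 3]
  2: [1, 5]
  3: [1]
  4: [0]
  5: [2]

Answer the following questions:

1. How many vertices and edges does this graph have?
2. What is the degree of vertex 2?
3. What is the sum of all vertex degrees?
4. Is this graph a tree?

Count: 6 vertices, 5 edges.
Vertex 2 has neighbors [1, 5], degree = 2.
Handshaking lemma: 2 * 5 = 10.
A graph is a tree iff it is connected and has exactly n-1 edges. This graph is connected (all 6 vertices in one component) and has 6-1 = 5 edges. It is a tree.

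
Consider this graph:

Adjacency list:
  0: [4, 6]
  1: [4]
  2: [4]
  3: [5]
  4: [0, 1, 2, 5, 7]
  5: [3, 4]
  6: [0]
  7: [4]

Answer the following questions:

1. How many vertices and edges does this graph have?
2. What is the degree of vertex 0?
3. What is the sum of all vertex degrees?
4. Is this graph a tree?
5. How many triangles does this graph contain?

Count: 8 vertices, 7 edges.
Vertex 0 has neighbors [4, 6], degree = 2.
Handshaking lemma: 2 * 7 = 14.
A graph is a tree iff it is connected and has exactly n-1 edges. This graph is connected (all 8 vertices in one component) and has 8-1 = 7 edges. It is a tree.
Number of triangles = 0.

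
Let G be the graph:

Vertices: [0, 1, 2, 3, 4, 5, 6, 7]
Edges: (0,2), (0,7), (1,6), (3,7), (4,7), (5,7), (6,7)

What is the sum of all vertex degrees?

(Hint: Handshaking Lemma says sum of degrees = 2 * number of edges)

Count edges: 7 edges.
By Handshaking Lemma: sum of degrees = 2 * 7 = 14.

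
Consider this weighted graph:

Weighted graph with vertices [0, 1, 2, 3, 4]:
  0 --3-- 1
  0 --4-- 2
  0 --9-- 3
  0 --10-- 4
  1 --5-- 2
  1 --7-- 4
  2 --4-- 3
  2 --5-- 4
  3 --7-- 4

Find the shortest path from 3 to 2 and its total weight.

Using Dijkstra's algorithm from vertex 3:
Shortest path: 3 -> 2
Total weight: 4 = 4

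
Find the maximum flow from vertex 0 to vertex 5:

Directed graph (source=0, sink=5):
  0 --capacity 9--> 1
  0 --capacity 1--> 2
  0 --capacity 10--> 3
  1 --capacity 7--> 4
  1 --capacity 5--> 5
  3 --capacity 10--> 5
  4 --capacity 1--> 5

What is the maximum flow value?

Computing max flow:
  Flow on (0->1): 6/9
  Flow on (0->3): 10/10
  Flow on (1->4): 1/7
  Flow on (1->5): 5/5
  Flow on (3->5): 10/10
  Flow on (4->5): 1/1
Maximum flow = 16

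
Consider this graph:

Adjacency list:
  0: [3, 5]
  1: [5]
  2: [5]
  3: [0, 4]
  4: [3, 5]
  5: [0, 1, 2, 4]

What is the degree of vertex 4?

Vertex 4 has neighbors [3, 5], so deg(4) = 2.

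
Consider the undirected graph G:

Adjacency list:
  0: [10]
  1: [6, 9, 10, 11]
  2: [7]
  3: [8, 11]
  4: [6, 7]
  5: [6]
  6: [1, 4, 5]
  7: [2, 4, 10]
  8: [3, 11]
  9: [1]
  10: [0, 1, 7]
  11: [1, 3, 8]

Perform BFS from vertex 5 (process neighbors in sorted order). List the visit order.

BFS from vertex 5 (neighbors processed in ascending order):
Visit order: 5, 6, 1, 4, 9, 10, 11, 7, 0, 3, 8, 2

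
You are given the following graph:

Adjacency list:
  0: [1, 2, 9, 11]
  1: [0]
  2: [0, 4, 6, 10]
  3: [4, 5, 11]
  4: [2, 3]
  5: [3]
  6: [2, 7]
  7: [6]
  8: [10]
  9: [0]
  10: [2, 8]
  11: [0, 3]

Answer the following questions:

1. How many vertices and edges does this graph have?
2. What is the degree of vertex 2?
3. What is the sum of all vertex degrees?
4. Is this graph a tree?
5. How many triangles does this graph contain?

Count: 12 vertices, 12 edges.
Vertex 2 has neighbors [0, 4, 6, 10], degree = 4.
Handshaking lemma: 2 * 12 = 24.
A tree on 12 vertices has 11 edges. This graph has 12 edges (1 extra). Not a tree.
Number of triangles = 0.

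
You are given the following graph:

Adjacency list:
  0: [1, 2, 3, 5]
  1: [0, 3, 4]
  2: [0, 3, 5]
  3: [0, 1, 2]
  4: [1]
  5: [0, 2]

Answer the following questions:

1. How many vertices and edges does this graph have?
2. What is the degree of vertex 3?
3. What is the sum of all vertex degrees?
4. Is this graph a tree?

Count: 6 vertices, 8 edges.
Vertex 3 has neighbors [0, 1, 2], degree = 3.
Handshaking lemma: 2 * 8 = 16.
A tree on 6 vertices has 5 edges. This graph has 8 edges (3 extra). Not a tree.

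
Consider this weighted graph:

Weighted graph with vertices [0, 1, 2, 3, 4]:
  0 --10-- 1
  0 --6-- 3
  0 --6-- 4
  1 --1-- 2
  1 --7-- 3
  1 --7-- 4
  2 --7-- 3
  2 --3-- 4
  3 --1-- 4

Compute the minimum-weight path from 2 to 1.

Using Dijkstra's algorithm from vertex 2:
Shortest path: 2 -> 1
Total weight: 1 = 1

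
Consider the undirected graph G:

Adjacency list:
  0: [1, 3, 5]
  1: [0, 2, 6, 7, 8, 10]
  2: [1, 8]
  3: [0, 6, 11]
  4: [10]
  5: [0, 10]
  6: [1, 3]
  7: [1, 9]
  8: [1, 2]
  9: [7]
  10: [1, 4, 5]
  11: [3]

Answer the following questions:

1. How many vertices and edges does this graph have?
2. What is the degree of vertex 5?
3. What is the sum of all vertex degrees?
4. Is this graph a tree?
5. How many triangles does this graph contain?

Count: 12 vertices, 14 edges.
Vertex 5 has neighbors [0, 10], degree = 2.
Handshaking lemma: 2 * 14 = 28.
A tree on 12 vertices has 11 edges. This graph has 14 edges (3 extra). Not a tree.
Number of triangles = 1.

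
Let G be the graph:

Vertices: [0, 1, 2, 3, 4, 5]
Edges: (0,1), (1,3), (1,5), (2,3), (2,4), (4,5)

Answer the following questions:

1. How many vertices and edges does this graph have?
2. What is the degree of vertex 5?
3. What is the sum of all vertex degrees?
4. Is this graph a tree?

Count: 6 vertices, 6 edges.
Vertex 5 has neighbors [1, 4], degree = 2.
Handshaking lemma: 2 * 6 = 12.
A tree on 6 vertices has 5 edges. This graph has 6 edges (1 extra). Not a tree.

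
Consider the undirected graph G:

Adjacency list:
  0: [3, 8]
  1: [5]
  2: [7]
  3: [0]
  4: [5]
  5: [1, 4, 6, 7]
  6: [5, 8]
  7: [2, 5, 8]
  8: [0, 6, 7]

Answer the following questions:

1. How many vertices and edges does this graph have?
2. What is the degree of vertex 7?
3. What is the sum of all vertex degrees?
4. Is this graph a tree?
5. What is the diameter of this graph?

Count: 9 vertices, 9 edges.
Vertex 7 has neighbors [2, 5, 8], degree = 3.
Handshaking lemma: 2 * 9 = 18.
A tree on 9 vertices has 8 edges. This graph has 9 edges (1 extra). Not a tree.
Diameter (longest shortest path) = 5.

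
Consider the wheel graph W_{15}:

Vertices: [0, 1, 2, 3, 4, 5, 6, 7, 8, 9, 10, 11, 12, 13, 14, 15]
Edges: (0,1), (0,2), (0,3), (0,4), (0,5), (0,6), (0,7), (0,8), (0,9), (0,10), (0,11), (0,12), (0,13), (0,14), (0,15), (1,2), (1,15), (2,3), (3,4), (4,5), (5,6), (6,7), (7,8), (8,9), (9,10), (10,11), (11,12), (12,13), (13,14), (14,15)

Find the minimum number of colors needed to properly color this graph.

W_{15} = C_{15} plus a hub adjacent to every cycle vertex.
The outer cycle needs 3 colors (odd cycle); the hub is adjacent to all of them so needs a fresh color.
Chromatic number = 3 + 1 = 4.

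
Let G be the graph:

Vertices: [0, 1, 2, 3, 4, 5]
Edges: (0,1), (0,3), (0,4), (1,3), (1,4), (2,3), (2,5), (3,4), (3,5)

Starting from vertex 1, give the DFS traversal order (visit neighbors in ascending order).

DFS from vertex 1 (neighbors processed in ascending order):
Visit order: 1, 0, 3, 2, 5, 4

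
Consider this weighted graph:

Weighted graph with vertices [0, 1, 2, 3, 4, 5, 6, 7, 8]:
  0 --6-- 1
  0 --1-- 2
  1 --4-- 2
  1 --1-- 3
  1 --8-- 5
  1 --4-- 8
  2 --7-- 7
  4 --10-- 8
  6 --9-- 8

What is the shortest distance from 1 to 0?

Using Dijkstra's algorithm from vertex 1:
Shortest path: 1 -> 2 -> 0
Total weight: 4 + 1 = 5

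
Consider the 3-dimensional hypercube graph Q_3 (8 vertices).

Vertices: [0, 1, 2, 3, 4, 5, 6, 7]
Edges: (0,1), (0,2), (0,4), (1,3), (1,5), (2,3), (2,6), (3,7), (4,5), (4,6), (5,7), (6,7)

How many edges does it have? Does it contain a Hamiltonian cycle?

Q_3 has 8 * 3 / 2 = 12 edges.
Q_3 (d >= 2) always has a Hamiltonian cycle: a 3-bit cyclic Gray code visits every vertex exactly once and returns to the start.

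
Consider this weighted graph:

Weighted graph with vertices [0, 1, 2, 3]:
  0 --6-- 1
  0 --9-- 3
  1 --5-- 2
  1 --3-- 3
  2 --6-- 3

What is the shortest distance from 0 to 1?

Using Dijkstra's algorithm from vertex 0:
Shortest path: 0 -> 1
Total weight: 6 = 6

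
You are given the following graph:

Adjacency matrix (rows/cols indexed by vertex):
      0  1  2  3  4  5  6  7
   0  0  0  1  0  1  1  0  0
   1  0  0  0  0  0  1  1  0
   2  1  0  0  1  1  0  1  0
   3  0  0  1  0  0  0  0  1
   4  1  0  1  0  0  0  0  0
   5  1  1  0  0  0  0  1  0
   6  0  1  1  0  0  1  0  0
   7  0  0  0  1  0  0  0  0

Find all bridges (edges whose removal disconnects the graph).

A bridge is an edge whose removal increases the number of connected components.
Bridges found: (2,3), (3,7)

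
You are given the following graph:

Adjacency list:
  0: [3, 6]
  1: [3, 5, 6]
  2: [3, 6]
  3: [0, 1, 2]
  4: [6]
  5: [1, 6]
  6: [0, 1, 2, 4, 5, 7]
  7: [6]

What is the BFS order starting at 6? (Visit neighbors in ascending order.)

BFS from vertex 6 (neighbors processed in ascending order):
Visit order: 6, 0, 1, 2, 4, 5, 7, 3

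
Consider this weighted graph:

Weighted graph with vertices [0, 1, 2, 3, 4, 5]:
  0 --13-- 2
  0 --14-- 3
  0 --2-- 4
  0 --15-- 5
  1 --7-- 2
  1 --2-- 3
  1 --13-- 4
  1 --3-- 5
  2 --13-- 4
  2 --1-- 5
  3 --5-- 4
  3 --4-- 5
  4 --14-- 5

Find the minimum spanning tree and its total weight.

Applying Kruskal's algorithm (sort edges by weight, add if no cycle):
  Add (2,5) w=1
  Add (0,4) w=2
  Add (1,3) w=2
  Add (1,5) w=3
  Skip (3,5) w=4 (creates cycle)
  Add (3,4) w=5
  Skip (1,2) w=7 (creates cycle)
  Skip (0,2) w=13 (creates cycle)
  Skip (1,4) w=13 (creates cycle)
  Skip (2,4) w=13 (creates cycle)
  Skip (0,3) w=14 (creates cycle)
  Skip (4,5) w=14 (creates cycle)
  Skip (0,5) w=15 (creates cycle)
MST weight = 13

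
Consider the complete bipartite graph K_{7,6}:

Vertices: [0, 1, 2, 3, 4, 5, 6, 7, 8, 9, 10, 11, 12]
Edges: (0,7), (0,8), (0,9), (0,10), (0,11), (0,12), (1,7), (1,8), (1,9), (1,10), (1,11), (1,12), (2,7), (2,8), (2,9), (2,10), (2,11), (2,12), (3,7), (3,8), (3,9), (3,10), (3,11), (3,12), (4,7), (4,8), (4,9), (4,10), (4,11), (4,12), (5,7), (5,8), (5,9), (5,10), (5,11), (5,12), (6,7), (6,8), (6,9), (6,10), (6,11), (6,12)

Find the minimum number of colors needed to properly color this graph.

K_{7,6} is bipartite: vertices split into two independent sets of size 7 and 6.
Color one set 0, the other 1. No adjacent vertices share a color.
Chromatic number = 2.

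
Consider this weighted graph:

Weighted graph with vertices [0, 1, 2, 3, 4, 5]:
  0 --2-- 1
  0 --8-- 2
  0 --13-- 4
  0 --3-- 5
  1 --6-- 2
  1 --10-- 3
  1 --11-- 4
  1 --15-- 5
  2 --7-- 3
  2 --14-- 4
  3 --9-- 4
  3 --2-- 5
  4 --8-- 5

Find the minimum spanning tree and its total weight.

Applying Kruskal's algorithm (sort edges by weight, add if no cycle):
  Add (0,1) w=2
  Add (3,5) w=2
  Add (0,5) w=3
  Add (1,2) w=6
  Skip (2,3) w=7 (creates cycle)
  Skip (0,2) w=8 (creates cycle)
  Add (4,5) w=8
  Skip (3,4) w=9 (creates cycle)
  Skip (1,3) w=10 (creates cycle)
  Skip (1,4) w=11 (creates cycle)
  Skip (0,4) w=13 (creates cycle)
  Skip (2,4) w=14 (creates cycle)
  Skip (1,5) w=15 (creates cycle)
MST weight = 21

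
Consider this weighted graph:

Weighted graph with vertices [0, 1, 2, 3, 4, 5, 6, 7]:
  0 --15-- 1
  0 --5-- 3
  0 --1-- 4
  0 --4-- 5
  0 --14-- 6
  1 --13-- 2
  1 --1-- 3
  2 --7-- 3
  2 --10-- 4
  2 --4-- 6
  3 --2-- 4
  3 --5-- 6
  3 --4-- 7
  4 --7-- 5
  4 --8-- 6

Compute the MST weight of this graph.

Applying Kruskal's algorithm (sort edges by weight, add if no cycle):
  Add (0,4) w=1
  Add (1,3) w=1
  Add (3,4) w=2
  Add (0,5) w=4
  Add (2,6) w=4
  Add (3,7) w=4
  Skip (0,3) w=5 (creates cycle)
  Add (3,6) w=5
  Skip (2,3) w=7 (creates cycle)
  Skip (4,5) w=7 (creates cycle)
  Skip (4,6) w=8 (creates cycle)
  Skip (2,4) w=10 (creates cycle)
  Skip (1,2) w=13 (creates cycle)
  Skip (0,6) w=14 (creates cycle)
  Skip (0,1) w=15 (creates cycle)
MST weight = 21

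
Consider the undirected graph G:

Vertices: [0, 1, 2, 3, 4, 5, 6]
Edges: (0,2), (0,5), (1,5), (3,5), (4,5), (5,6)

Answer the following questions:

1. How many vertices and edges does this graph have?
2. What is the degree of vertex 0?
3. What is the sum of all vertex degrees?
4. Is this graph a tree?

Count: 7 vertices, 6 edges.
Vertex 0 has neighbors [2, 5], degree = 2.
Handshaking lemma: 2 * 6 = 12.
A graph is a tree iff it is connected and has exactly n-1 edges. This graph is connected (all 7 vertices in one component) and has 7-1 = 6 edges. It is a tree.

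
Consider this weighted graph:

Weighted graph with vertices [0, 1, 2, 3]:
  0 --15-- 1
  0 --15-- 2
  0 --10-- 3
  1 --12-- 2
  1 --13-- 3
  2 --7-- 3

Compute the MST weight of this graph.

Applying Kruskal's algorithm (sort edges by weight, add if no cycle):
  Add (2,3) w=7
  Add (0,3) w=10
  Add (1,2) w=12
  Skip (1,3) w=13 (creates cycle)
  Skip (0,1) w=15 (creates cycle)
  Skip (0,2) w=15 (creates cycle)
MST weight = 29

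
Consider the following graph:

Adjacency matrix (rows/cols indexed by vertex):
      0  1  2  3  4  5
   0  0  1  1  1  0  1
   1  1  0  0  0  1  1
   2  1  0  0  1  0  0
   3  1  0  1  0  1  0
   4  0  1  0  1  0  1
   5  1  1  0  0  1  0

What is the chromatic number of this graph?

The graph has a maximum clique of size 3 (lower bound on chromatic number).
A valid 3-coloring: {0: 0, 1: 1, 2: 2, 3: 1, 4: 0, 5: 2}.
Chromatic number = 3.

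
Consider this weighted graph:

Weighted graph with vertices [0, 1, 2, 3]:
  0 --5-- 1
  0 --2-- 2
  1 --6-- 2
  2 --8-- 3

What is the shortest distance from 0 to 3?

Using Dijkstra's algorithm from vertex 0:
Shortest path: 0 -> 2 -> 3
Total weight: 2 + 8 = 10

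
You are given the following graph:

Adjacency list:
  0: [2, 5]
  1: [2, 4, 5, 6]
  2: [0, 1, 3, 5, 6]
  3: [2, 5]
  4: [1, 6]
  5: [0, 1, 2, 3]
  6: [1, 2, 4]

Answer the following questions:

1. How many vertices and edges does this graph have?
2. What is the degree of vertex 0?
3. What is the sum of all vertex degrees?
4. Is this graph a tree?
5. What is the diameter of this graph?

Count: 7 vertices, 11 edges.
Vertex 0 has neighbors [2, 5], degree = 2.
Handshaking lemma: 2 * 11 = 22.
A tree on 7 vertices has 6 edges. This graph has 11 edges (5 extra). Not a tree.
Diameter (longest shortest path) = 3.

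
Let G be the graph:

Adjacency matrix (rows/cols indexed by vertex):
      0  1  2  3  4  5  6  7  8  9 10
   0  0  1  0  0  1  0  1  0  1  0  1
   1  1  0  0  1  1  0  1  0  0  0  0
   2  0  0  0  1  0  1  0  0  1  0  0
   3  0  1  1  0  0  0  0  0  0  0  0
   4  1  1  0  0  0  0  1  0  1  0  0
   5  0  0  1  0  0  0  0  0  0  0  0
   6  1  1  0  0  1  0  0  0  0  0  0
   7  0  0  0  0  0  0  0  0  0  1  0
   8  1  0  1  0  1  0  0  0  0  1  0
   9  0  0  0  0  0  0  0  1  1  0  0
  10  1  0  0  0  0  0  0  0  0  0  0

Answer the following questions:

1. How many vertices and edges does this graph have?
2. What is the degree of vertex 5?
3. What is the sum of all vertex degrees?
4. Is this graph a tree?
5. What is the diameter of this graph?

Count: 11 vertices, 15 edges.
Vertex 5 has neighbors [2], degree = 1.
Handshaking lemma: 2 * 15 = 30.
A tree on 11 vertices has 10 edges. This graph has 15 edges (5 extra). Not a tree.
Diameter (longest shortest path) = 4.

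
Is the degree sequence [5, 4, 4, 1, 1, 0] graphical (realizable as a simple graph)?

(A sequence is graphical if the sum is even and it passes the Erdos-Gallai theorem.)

Sum of degrees = 15. Sum is odd, so the sequence is NOT graphical.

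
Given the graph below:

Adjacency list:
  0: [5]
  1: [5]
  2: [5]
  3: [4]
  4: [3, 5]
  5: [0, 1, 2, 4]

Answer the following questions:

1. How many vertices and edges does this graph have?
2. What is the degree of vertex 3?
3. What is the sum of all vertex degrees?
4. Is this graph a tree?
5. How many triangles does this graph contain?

Count: 6 vertices, 5 edges.
Vertex 3 has neighbors [4], degree = 1.
Handshaking lemma: 2 * 5 = 10.
A graph is a tree iff it is connected and has exactly n-1 edges. This graph is connected (all 6 vertices in one component) and has 6-1 = 5 edges. It is a tree.
Number of triangles = 0.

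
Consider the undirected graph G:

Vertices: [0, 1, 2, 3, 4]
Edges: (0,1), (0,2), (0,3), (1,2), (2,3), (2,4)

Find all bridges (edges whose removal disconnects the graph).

A bridge is an edge whose removal increases the number of connected components.
Bridges found: (2,4)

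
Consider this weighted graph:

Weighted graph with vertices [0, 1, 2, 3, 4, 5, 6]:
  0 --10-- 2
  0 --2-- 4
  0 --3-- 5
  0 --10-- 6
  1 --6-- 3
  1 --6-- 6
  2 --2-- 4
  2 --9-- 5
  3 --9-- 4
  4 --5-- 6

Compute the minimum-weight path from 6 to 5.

Using Dijkstra's algorithm from vertex 6:
Shortest path: 6 -> 4 -> 0 -> 5
Total weight: 5 + 2 + 3 = 10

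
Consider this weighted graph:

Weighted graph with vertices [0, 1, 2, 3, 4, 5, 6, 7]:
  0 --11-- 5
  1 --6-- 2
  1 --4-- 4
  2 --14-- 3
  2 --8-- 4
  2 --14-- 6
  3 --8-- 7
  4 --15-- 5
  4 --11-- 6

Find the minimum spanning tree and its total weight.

Applying Kruskal's algorithm (sort edges by weight, add if no cycle):
  Add (1,4) w=4
  Add (1,2) w=6
  Skip (2,4) w=8 (creates cycle)
  Add (3,7) w=8
  Add (0,5) w=11
  Add (4,6) w=11
  Add (2,3) w=14
  Skip (2,6) w=14 (creates cycle)
  Add (4,5) w=15
MST weight = 69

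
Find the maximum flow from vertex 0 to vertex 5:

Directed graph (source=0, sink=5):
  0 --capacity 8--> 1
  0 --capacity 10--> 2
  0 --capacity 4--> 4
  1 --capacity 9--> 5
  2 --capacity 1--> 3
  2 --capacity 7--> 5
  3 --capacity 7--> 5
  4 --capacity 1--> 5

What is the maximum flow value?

Computing max flow:
  Flow on (0->1): 8/8
  Flow on (0->2): 8/10
  Flow on (0->4): 1/4
  Flow on (1->5): 8/9
  Flow on (2->3): 1/1
  Flow on (2->5): 7/7
  Flow on (3->5): 1/7
  Flow on (4->5): 1/1
Maximum flow = 17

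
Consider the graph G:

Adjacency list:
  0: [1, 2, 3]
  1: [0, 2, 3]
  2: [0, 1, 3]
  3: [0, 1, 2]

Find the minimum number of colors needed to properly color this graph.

The graph has a maximum clique of size 4 (lower bound on chromatic number).
A valid 4-coloring: {0: 0, 1: 1, 2: 2, 3: 3}.
Chromatic number = 4.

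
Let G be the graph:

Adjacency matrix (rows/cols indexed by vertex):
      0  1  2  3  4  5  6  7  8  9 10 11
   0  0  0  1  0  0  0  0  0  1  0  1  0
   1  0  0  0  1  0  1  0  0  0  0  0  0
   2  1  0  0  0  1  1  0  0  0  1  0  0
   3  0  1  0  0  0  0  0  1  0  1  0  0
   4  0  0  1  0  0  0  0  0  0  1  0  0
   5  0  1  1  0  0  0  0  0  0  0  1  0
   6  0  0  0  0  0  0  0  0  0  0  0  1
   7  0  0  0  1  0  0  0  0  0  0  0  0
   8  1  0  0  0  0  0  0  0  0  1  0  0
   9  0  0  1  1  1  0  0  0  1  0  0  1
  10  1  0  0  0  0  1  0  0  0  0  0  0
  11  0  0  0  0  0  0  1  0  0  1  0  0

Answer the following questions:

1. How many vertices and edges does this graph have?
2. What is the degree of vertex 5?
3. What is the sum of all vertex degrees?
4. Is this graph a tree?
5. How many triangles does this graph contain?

Count: 12 vertices, 15 edges.
Vertex 5 has neighbors [1, 2, 10], degree = 3.
Handshaking lemma: 2 * 15 = 30.
A tree on 12 vertices has 11 edges. This graph has 15 edges (4 extra). Not a tree.
Number of triangles = 1.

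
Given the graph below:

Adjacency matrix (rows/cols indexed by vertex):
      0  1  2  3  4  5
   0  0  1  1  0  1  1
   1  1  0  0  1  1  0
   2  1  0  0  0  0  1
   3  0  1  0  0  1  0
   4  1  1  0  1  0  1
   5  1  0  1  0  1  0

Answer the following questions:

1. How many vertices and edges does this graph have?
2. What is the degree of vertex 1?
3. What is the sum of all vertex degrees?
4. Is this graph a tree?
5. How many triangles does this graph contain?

Count: 6 vertices, 9 edges.
Vertex 1 has neighbors [0, 3, 4], degree = 3.
Handshaking lemma: 2 * 9 = 18.
A tree on 6 vertices has 5 edges. This graph has 9 edges (4 extra). Not a tree.
Number of triangles = 4.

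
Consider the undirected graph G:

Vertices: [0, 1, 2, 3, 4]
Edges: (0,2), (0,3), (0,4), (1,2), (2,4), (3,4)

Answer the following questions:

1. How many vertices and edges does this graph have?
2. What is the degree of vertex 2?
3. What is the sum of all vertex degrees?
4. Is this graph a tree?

Count: 5 vertices, 6 edges.
Vertex 2 has neighbors [0, 1, 4], degree = 3.
Handshaking lemma: 2 * 6 = 12.
A tree on 5 vertices has 4 edges. This graph has 6 edges (2 extra). Not a tree.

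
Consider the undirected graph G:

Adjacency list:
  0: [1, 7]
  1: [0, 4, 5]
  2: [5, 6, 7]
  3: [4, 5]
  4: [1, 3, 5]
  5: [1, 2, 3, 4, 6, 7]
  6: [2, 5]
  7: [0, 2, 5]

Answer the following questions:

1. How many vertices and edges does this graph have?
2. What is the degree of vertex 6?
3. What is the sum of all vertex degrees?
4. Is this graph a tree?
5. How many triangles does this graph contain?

Count: 8 vertices, 12 edges.
Vertex 6 has neighbors [2, 5], degree = 2.
Handshaking lemma: 2 * 12 = 24.
A tree on 8 vertices has 7 edges. This graph has 12 edges (5 extra). Not a tree.
Number of triangles = 4.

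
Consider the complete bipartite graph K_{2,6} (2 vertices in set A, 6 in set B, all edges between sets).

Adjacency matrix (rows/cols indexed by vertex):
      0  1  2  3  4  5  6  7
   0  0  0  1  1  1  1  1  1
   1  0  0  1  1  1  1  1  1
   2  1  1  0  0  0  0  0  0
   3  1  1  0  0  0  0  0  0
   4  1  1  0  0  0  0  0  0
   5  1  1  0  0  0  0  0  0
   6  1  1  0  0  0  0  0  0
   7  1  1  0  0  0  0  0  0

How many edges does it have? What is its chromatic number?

K_{2,6} has 2 * 6 = 12 edges.
Bipartite graphs have chromatic number 2 (color each partition differently).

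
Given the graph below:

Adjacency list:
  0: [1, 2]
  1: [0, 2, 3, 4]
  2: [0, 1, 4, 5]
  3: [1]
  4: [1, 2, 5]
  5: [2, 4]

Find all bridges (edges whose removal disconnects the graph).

A bridge is an edge whose removal increases the number of connected components.
Bridges found: (1,3)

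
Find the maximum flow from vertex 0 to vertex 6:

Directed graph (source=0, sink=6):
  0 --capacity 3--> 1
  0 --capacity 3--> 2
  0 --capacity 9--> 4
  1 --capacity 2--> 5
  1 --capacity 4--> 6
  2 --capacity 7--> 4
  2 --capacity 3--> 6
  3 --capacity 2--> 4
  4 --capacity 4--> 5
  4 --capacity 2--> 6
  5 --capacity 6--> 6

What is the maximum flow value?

Computing max flow:
  Flow on (0->1): 3/3
  Flow on (0->2): 3/3
  Flow on (0->4): 6/9
  Flow on (1->6): 3/4
  Flow on (2->6): 3/3
  Flow on (4->5): 4/4
  Flow on (4->6): 2/2
  Flow on (5->6): 4/6
Maximum flow = 12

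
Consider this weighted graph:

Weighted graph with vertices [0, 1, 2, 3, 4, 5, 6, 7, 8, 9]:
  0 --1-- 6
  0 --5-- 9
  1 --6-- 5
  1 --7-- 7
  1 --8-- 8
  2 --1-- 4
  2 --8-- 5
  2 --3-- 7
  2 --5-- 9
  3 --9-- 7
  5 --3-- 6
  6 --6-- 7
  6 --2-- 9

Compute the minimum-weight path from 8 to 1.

Using Dijkstra's algorithm from vertex 8:
Shortest path: 8 -> 1
Total weight: 8 = 8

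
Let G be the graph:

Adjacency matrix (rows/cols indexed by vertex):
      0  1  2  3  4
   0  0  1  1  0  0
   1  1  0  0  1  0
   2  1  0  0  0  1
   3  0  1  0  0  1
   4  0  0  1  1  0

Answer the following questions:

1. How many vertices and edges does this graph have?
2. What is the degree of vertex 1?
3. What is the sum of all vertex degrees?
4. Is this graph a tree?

Count: 5 vertices, 5 edges.
Vertex 1 has neighbors [0, 3], degree = 2.
Handshaking lemma: 2 * 5 = 10.
A tree on 5 vertices has 4 edges. This graph has 5 edges (1 extra). Not a tree.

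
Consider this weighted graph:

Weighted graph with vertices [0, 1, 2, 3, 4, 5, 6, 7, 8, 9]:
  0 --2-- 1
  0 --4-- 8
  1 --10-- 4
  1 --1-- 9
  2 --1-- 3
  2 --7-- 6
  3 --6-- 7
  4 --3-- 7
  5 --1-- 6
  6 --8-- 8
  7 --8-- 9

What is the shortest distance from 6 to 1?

Using Dijkstra's algorithm from vertex 6:
Shortest path: 6 -> 8 -> 0 -> 1
Total weight: 8 + 4 + 2 = 14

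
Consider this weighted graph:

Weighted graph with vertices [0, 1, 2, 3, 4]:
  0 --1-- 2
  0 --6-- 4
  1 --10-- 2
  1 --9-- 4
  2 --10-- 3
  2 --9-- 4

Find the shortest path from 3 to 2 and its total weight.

Using Dijkstra's algorithm from vertex 3:
Shortest path: 3 -> 2
Total weight: 10 = 10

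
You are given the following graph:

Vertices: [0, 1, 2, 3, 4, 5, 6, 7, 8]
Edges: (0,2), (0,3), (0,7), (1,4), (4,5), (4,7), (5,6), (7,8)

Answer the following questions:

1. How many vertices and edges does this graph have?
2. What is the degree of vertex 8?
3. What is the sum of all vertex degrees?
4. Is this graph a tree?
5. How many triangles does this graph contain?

Count: 9 vertices, 8 edges.
Vertex 8 has neighbors [7], degree = 1.
Handshaking lemma: 2 * 8 = 16.
A graph is a tree iff it is connected and has exactly n-1 edges. This graph is connected (all 9 vertices in one component) and has 9-1 = 8 edges. It is a tree.
Number of triangles = 0.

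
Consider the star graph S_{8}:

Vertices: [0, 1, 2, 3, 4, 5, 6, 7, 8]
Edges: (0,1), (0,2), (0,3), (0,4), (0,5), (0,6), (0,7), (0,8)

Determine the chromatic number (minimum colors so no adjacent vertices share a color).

S_{8} has one hub adjacent to 8 leaves; leaves are pairwise non-adjacent.
Color the hub 0 and every leaf 1.
Chromatic number = 2.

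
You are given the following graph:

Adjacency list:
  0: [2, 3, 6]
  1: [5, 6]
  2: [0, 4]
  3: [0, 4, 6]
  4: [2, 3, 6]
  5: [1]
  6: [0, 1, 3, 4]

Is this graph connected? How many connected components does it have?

Checking connectivity: the graph has 1 connected component(s).
All vertices are reachable from each other. The graph IS connected.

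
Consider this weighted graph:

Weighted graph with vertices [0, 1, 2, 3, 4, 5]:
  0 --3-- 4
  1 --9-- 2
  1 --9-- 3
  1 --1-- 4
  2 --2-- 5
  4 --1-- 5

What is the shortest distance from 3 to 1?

Using Dijkstra's algorithm from vertex 3:
Shortest path: 3 -> 1
Total weight: 9 = 9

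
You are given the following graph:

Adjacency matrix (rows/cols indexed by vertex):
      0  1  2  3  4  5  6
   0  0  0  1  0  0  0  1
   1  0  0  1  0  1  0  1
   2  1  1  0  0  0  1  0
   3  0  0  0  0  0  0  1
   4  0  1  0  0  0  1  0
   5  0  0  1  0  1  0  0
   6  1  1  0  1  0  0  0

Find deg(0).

Vertex 0 has neighbors [2, 6], so deg(0) = 2.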